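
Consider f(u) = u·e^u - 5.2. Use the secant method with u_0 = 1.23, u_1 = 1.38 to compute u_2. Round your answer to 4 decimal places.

f(1.23) = -0.991888, f(1.38) = 0.285364
u_2 = 1.380000 − 0.285364·(1.380000 − 1.230000) / (0.285364 − (-0.991888)) = 1.380000 − (0.042805)/(1.277252) = 1.346487

1.3465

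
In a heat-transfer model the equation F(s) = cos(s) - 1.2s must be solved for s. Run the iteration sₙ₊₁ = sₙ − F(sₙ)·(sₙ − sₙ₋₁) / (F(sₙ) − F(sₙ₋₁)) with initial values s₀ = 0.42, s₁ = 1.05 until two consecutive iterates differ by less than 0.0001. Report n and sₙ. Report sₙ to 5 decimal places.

n = 5, sₙ = 0.65889

F(0.42) = 0.4090889, F(1.05) = -0.7624290
s₂ = 1.0500000 − (-0.7624290)·(0.6300000)/(-1.1715179) = 0.6399933;  |Δ| = 0.4100067
F(0.6399933) = 0.0341079
s₃ = 0.6399933 − 0.0341079·(-0.4100067)/(0.7965368) = 0.6575498;  |Δ| = 0.0175566
F(0.6575498) = 0.0024323
s₄ = 0.6575498 − 0.0024323·(0.0175566)/(-0.0316756) = 0.6588980;  |Δ| = 0.0013481
F(0.6588980) = -0.0000101
s₅ = 0.6588980 − (-0.0000101)·(0.0013481)/(-0.0024424) = 0.6588924;  |Δ| = 0.0000056
|s₅ − s₄| = 0.0000056 < 0.0001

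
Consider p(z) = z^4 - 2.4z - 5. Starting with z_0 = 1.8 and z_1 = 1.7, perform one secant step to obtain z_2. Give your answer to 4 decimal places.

p(1.8) = 1.177600, p(1.7) = -0.727900
z_2 = 1.700000 − (-0.727900)·(1.700000 − 1.800000) / (-0.727900 − 1.177600) = 1.700000 − (0.072790)/(-1.905500) = 1.738200

1.7382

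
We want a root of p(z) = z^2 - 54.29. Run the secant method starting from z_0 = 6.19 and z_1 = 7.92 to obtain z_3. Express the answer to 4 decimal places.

p(6.19) = -15.973900, p(7.92) = 8.436400
z_2 = 7.920000 − 8.436400·(7.920000 − 6.190000) / (8.436400 − (-15.973900)) = 7.920000 − (14.594972)/(24.410300) = 7.322098
p(7.322098) = -0.676884
z_3 = 7.322098 − (-0.676884)·(7.322098 − 7.920000) / (-0.676884 − 8.436400) = 7.322098 − (0.404710)/(-9.113284) = 7.366507

7.3665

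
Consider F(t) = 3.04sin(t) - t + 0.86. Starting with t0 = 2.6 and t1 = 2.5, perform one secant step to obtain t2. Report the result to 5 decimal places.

2.55092

F(2.6) = -0.1728758, F(2.5) = 0.1793553
t2 = 2.5000000 − 0.1793553·(2.5000000 − 2.6000000) / (0.1793553 − (-0.1728758)) = 2.5000000 − (-0.0179355)/(0.3522311) = 2.5509198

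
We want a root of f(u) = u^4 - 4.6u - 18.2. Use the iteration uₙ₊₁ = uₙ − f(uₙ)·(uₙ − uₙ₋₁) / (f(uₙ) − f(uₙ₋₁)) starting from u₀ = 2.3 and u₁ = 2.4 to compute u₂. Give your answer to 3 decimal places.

2.317

f(2.3) = -0.79590, f(2.4) = 3.93760
u₂ = 2.40000 − 3.93760·(2.40000 − 2.30000) / (3.93760 − (-0.79590)) = 2.40000 − (0.39376)/(4.73350) = 2.31681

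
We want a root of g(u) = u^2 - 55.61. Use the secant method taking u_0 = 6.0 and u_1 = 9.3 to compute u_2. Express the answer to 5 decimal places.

7.28170

g(6.0) = -19.6100000, g(9.3) = 30.8800000
u_2 = 9.3000000 − 30.8800000·(9.3000000 − 6.0000000) / (30.8800000 − (-19.6100000)) = 9.3000000 − (101.9040000)/(50.4900000) = 7.2816993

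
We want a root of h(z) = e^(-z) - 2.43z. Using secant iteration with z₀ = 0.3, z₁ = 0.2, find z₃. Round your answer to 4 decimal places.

0.3037

h(0.3) = 0.011818, h(0.2) = 0.332731
z₂ = 0.200000 − 0.332731·(0.200000 − 0.300000) / (0.332731 − 0.011818) = 0.200000 − (-0.033273)/(0.320913) = 0.303683
h(0.303683) = 0.000146
z₃ = 0.303683 − 0.000146·(0.303683 − 0.200000) / (0.000146 − 0.332731) = 0.303683 − (0.000015)/(-0.332585) = 0.303728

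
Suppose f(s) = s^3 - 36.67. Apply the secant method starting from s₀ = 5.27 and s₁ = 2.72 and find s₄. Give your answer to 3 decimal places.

3.317

f(5.27) = 109.69318, f(2.72) = -16.54635
s₂ = 2.72000 − (-16.54635)·(2.72000 − 5.27000) / (-16.54635 − 109.69318) = 2.72000 − (42.19320)/(-126.23953) = 3.05423
f(3.05423) = -8.17913
s₃ = 3.05423 − (-8.17913)·(3.05423 − 2.72000) / (-8.17913 − (-16.54635)) = 3.05423 − (-2.73372)/(8.36722) = 3.38095
f(3.38095) = 1.97700
s₄ = 3.38095 − 1.97700·(3.38095 − 3.05423) / (1.97700 − (-8.17913)) = 3.38095 − (0.64592)/(10.15613) = 3.31735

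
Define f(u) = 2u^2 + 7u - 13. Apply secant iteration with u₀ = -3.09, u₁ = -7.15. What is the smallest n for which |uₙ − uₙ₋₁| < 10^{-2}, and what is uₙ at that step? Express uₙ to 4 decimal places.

f(-3.09) = -15.533800, f(-7.15) = 39.195000
u₂ = -7.150000 − 39.195000·(-4.060000)/(54.728800) = -4.242359;  |Δ| = 2.907641
f(-4.242359) = -6.701293
u₃ = -4.242359 − (-6.701293)·(2.907641)/(-45.896293) = -4.666902;  |Δ| = 0.424543
f(-4.666902) = -2.108364
u₄ = -4.666902 − (-2.108364)·(-0.424543)/(4.592929) = -4.861787;  |Δ| = 0.194885
f(-4.861787) = 0.241434
u₅ = -4.861787 − 0.241434·(-0.194885)/(2.349798) = -4.841763;  |Δ| = 0.020024
f(-4.841763) = -0.007003
u₆ = -4.841763 − (-0.007003)·(0.020024)/(-0.248437) = -4.842327;  |Δ| = 0.000564
|u₆ − u₅| = 0.000564 < 10^{-2}

n = 6, uₙ = -4.8423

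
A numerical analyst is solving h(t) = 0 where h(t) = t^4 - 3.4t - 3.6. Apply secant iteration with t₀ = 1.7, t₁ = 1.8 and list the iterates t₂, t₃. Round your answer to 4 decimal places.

1.7569, 1.7593

h(1.7) = -1.027900, h(1.8) = 0.777600
t₂ = 1.800000 − 0.777600·(1.800000 − 1.700000) / (0.777600 − (-1.027900)) = 1.800000 − (0.077760)/(1.805500) = 1.756932
h(1.756932) = -0.045180
t₃ = 1.756932 − (-0.045180)·(1.756932 − 1.800000) / (-0.045180 − 0.777600) = 1.756932 − (0.001946)/(-0.822780) = 1.759297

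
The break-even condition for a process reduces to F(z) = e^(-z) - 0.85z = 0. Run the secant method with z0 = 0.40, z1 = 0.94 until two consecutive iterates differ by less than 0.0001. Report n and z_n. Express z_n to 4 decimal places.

n = 5, z_n = 0.6279

F(0.40) = 0.330320, F(0.94) = -0.408372
z2 = 0.940000 − (-0.408372)·(0.540000)/(-0.738692) = 0.641471;  |Δ| = 0.298529
F(0.641471) = -0.018733
z3 = 0.641471 − (-0.018733)·(-0.298529)/(0.389639) = 0.627118;  |Δ| = 0.014353
F(0.627118) = 0.001078
z4 = 0.627118 − 0.001078·(-0.014353)/(0.019811) = 0.627899;  |Δ| = 0.000781
F(0.627899) = -0.000003
z5 = 0.627899 − (-0.000003)·(0.000781)/(-0.001081) = 0.627897;  |Δ| = 0.000002
|z5 − z4| = 0.000002 < 0.0001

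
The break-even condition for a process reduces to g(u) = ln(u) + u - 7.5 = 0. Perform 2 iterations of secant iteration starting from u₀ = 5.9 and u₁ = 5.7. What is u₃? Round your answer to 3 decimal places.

5.751

g(5.9) = 0.17495, g(5.7) = -0.05953
u₂ = 5.70000 − (-0.05953)·(5.70000 − 5.90000) / (-0.05953 − 0.17495) = 5.70000 − (0.01191)/(-0.23449) = 5.75078
g(5.75078) = 0.00011
u₃ = 5.75078 − 0.00011·(5.75078 − 5.70000) / (0.00011 − (-0.05953)) = 5.75078 − (0.00001)/(0.05965) = 5.75068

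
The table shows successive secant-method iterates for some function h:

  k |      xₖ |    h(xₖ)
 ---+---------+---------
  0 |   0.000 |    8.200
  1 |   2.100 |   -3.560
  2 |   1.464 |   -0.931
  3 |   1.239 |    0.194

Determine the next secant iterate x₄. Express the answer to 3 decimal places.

1.278

x₄ = 1.239 − 0.194·(1.239 − 1.464) / (0.194 − (-0.931))
   = 1.239 − (-0.04365)/(1.12500) = 1.27780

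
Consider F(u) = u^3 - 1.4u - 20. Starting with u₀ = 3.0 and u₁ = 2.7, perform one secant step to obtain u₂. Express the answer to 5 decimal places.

F(3.0) = 2.8000000, F(2.7) = -4.0970000
u₂ = 2.7000000 − (-4.0970000)·(2.7000000 − 3.0000000) / (-4.0970000 − 2.8000000) = 2.7000000 − (1.2291000)/(-6.8970000) = 2.8782079

2.87821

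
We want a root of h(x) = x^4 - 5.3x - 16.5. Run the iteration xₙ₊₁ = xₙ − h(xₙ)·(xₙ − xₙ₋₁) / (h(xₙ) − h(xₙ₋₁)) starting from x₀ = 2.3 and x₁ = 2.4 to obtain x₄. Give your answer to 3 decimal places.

h(2.3) = -0.70590, h(2.4) = 3.95760
x₂ = 2.40000 − 3.95760·(2.40000 − 2.30000) / (3.95760 − (-0.70590)) = 2.40000 − (0.39576)/(4.66350) = 2.31514
h(2.31514) = -0.04215
x₃ = 2.31514 − (-0.04215)·(2.31514 − 2.40000) / (-0.04215 − 3.95760) = 2.31514 − (0.00358)/(-3.99975) = 2.31603
h(2.31603) = -0.00247
x₄ = 2.31603 − (-0.00247)·(2.31603 − 2.31514) / (-0.00247 − (-0.04215)) = 2.31603 − (0.00000)/(0.03967) = 2.31609

2.316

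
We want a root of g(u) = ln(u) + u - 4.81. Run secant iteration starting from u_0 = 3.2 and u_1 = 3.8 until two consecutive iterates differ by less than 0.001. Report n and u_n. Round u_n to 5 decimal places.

g(3.2) = -0.4468492, g(3.8) = 0.3250011
u_2 = 3.8000000 − 0.3250011·(0.6000000)/(0.7718503) = 3.5473595;  |Δ| = 0.2526405
g(3.5473595) = 0.0035630
u_3 = 3.5473595 − 0.0035630·(-0.2526405)/(-0.3214381) = 3.5445591;  |Δ| = 0.0028004
g(3.5445591) = -0.0000272
u_4 = 3.5445591 − (-0.0000272)·(-0.0028004)/(-0.0035902) = 3.5445803;  |Δ| = 0.0000212
|u_4 − u_3| = 0.0000212 < 0.001

n = 4, u_n = 3.54458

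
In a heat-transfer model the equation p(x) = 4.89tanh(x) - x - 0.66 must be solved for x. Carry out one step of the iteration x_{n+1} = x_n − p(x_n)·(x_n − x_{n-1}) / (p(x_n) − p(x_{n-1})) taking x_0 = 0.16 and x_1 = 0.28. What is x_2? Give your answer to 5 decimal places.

0.17209

p(0.16) = -0.0442088, p(0.28) = 0.3945058
x_2 = 0.2800000 − 0.3945058·(0.2800000 − 0.1600000) / (0.3945058 − (-0.0442088)) = 0.2800000 − (0.0473407)/(0.4387147) = 0.1720923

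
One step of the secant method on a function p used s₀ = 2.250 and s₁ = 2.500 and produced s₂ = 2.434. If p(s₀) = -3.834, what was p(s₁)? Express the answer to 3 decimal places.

The secant line through (2.250, -3.834) and (2.500, p(s₁)) crosses zero at s₂ = 2.434.
So (2.250, -3.834), (2.500, p(s₁)), (2.434, 0) are collinear:
p(s₁) = -3.834 · (2.500 − 2.434) / (2.250 − 2.434) = -3.834 · (0.06600)/(-0.18400) = 1.37524

1.375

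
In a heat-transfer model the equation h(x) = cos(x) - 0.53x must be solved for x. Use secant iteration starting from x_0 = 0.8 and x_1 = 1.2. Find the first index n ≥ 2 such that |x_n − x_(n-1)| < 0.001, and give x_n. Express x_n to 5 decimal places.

n = 4, x_n = 1.00750

h(0.8) = 0.2727067, h(1.2) = -0.2736422
x_2 = 1.2000000 − (-0.2736422)·(0.4000000)/(-0.5463490) = 0.9996575;  |Δ| = 0.2003425
h(0.9996575) = 0.0107720
x_3 = 0.9996575 − 0.0107720·(-0.2003425)/(0.2844142) = 1.0072453;  |Δ| = 0.0075878
h(1.0072453) = 0.0003514
x_4 = 1.0072453 − 0.0003514·(0.0075878)/(-0.0104206) = 1.0075012;  |Δ| = 0.0002559
|x_4 − x_3| = 0.0002559 < 0.001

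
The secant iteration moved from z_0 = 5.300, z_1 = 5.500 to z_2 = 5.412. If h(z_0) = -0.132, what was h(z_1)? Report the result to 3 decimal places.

0.104

The secant line through (5.300, -0.132) and (5.500, h(z_1)) crosses zero at z_2 = 5.412.
So (5.300, -0.132), (5.500, h(z_1)), (5.412, 0) are collinear:
h(z_1) = -0.132 · (5.500 − 5.412) / (5.300 − 5.412) = -0.132 · (0.08800)/(-0.11200) = 0.10371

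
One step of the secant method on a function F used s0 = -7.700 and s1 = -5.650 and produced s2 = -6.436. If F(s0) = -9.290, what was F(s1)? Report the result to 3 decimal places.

The secant line through (-7.700, -9.290) and (-5.650, F(s1)) crosses zero at s2 = -6.436.
So (-7.700, -9.290), (-5.650, F(s1)), (-6.436, 0) are collinear:
F(s1) = -9.290 · (-5.650 − (-6.436)) / (-7.700 − (-6.436)) = -9.290 · (0.78600)/(-1.26400) = 5.77685

5.777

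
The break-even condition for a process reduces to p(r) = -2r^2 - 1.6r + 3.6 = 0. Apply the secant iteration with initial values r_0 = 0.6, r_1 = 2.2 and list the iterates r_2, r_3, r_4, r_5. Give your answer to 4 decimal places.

p(0.6) = 1.920000, p(2.2) = -9.600000
r_2 = 2.200000 − (-9.600000)·(2.200000 − 0.600000) / (-9.600000 − 1.920000) = 2.200000 − (-15.360000)/(-11.520000) = 0.866667
p(0.866667) = 0.711111
r_3 = 0.866667 − 0.711111·(0.866667 − 2.200000) / (0.711111 − (-9.600000)) = 0.866667 − (-0.948148)/(10.311111) = 0.958621
p(0.958621) = 0.228300
r_4 = 0.958621 − 0.228300·(0.958621 − 0.866667) / (0.228300 − 0.711111) = 0.958621 − (0.020993)/(-0.482811) = 1.002102
p(1.002102) = -0.011778
r_5 = 1.002102 − (-0.011778)·(1.002102 − 0.958621) / (-0.011778 − 0.228300) = 1.002102 − (-0.000512)/(-0.240077) = 0.999969

0.8667, 0.9586, 1.0021, 1.0000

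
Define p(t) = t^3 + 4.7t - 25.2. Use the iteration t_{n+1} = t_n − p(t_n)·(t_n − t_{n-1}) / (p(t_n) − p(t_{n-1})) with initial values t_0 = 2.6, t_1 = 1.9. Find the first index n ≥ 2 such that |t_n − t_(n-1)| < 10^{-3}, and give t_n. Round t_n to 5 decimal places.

p(2.6) = 4.5960000, p(1.9) = -9.4110000
t_2 = 1.9000000 − (-9.4110000)·(-0.7000000)/(-14.0070000) = 2.3703148;  |Δ| = 0.4703148
p(2.3703148) = -0.7421612
t_3 = 2.3703148 − (-0.7421612)·(0.4703148)/(8.6688388) = 2.4105797;  |Δ| = 0.0402648
p(2.4105797) = 0.1373486
t_4 = 2.4105797 − 0.1373486·(0.0402648)/(0.8795098) = 2.4042917;  |Δ| = 0.0062880
p(2.4042917) = -0.0015351
t_5 = 2.4042917 − (-0.0015351)·(-0.0062880)/(-0.1388837) = 2.4043612;  |Δ| = 0.0000695
|t_5 − t_4| = 0.0000695 < 10^{-3}

n = 5, t_n = 2.40436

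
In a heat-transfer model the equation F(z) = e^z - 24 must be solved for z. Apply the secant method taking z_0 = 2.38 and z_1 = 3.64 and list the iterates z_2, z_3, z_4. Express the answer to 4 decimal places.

F(2.38) = -13.195097, F(3.64) = 14.091837
z_2 = 3.640000 − 14.091837·(3.640000 − 2.380000) / (14.091837 − (-13.195097)) = 3.640000 − (17.755714)/(27.286934) = 2.989296
F(2.989296) = -4.128310
z_3 = 2.989296 − (-4.128310)·(2.989296 − 3.640000) / (-4.128310 − 14.091837) = 2.989296 − (2.686307)/(-18.220147) = 3.136732
F(3.136732) = -0.971509
z_4 = 3.136732 − (-0.971509)·(3.136732 − 2.989296) / (-0.971509 − (-4.128310)) = 3.136732 − (-0.143235)/(3.156802) = 3.182106

2.9893, 3.1367, 3.1821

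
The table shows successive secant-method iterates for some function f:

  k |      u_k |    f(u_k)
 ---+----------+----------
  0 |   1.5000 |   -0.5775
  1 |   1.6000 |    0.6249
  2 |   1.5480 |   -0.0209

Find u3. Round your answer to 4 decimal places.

1.5497

u3 = 1.5480 − (-0.0209)·(1.5480 − 1.6000) / (-0.0209 − 0.6249)
   = 1.5480 − (0.001087)/(-0.645800) = 1.549683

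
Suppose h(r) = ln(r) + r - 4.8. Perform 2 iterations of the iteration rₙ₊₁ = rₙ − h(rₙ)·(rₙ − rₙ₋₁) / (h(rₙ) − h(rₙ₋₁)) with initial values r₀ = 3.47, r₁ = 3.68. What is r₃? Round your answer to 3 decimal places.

h(3.47) = -0.08585, h(3.68) = 0.18291
r₂ = 3.68000 − 0.18291·(3.68000 − 3.47000) / (0.18291 − (-0.08585)) = 3.68000 − (0.03841)/(0.26876) = 3.53708
h(3.53708) = 0.00038
r₃ = 3.53708 − 0.00038·(3.53708 − 3.68000) / (0.00038 − 0.18291) = 3.53708 − (-0.00005)/(-0.18253) = 3.53678

3.537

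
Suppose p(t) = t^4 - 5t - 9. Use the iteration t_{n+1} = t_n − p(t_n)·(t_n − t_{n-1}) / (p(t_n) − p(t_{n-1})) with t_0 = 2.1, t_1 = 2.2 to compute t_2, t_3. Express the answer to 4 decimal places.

2.1015, 2.1016

p(2.1) = -0.051900, p(2.2) = 3.425600
t_2 = 2.200000 − 3.425600·(2.200000 − 2.100000) / (3.425600 − (-0.051900)) = 2.200000 − (0.342560)/(3.477500) = 2.101492
p(2.101492) = -0.004017
t_3 = 2.101492 − (-0.004017)·(2.101492 − 2.200000) / (-0.004017 − 3.425600) = 2.101492 − (0.000396)/(-3.429617) = 2.101608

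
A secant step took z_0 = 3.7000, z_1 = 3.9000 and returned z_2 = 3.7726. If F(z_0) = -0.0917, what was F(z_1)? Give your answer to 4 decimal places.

0.1609

The secant line through (3.7000, -0.0917) and (3.9000, F(z_1)) crosses zero at z_2 = 3.7726.
So (3.7000, -0.0917), (3.9000, F(z_1)), (3.7726, 0) are collinear:
F(z_1) = -0.0917 · (3.9000 − 3.7726) / (3.7000 − 3.7726) = -0.0917 · (0.127400)/(-0.072600) = 0.160917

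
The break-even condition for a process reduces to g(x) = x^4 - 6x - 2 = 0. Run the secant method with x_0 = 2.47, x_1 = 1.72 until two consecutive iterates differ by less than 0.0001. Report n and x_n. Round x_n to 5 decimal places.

g(2.47) = 20.4009808, g(1.72) = -3.5678694
x_2 = 1.7200000 − (-3.5678694)·(-0.7500000)/(-23.9688503) = 1.8316408;  |Δ| = 0.1116408
g(1.8316408) = -1.7344366
x_3 = 1.8316408 − (-1.7344366)·(0.1116408)/(1.8334328) = 1.9372536;  |Δ| = 0.1056128
g(1.9372536) = 0.4611233
x_4 = 1.9372536 − 0.4611233·(0.1056128)/(2.1955599) = 1.9150722;  |Δ| = 0.0221814
g(1.9150722) = -0.0398650
x_5 = 1.9150722 − (-0.0398650)·(-0.0221814)/(-0.5009883) = 1.9168373;  |Δ| = 0.0017650
g(1.9168373) = -0.0007996
x_6 = 1.9168373 − (-0.0007996)·(0.0017650)/(0.0390654) = 1.9168734;  |Δ| = 0.0000361
|x_6 − x_5| = 0.0000361 < 0.0001

n = 6, x_n = 1.91687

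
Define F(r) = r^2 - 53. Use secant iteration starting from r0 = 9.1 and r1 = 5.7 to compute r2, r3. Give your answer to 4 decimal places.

7.0858, 7.3041

F(9.1) = 29.810000, F(5.7) = -20.510000
r2 = 5.700000 − (-20.510000)·(5.700000 − 9.100000) / (-20.510000 − 29.810000) = 5.700000 − (69.734000)/(-50.320000) = 7.085811
F(7.085811) = -2.791285
r3 = 7.085811 − (-2.791285)·(7.085811 − 5.700000) / (-2.791285 − (-20.510000)) = 7.085811 − (-3.868193)/(17.718715) = 7.304122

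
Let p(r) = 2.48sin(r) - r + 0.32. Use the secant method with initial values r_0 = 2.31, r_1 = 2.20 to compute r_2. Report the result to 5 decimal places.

2.24873

p(2.31) = -0.1572669, p(2.20) = 0.1250711
r_2 = 2.2000000 − 0.1250711·(2.2000000 − 2.3100000) / (0.1250711 − (-0.1572669)) = 2.2000000 − (-0.0137578)/(0.2823380) = 2.2487282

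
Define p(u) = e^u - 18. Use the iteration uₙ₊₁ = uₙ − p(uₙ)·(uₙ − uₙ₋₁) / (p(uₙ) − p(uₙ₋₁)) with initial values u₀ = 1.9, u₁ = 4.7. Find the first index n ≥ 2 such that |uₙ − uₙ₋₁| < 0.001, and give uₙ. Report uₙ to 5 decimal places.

p(1.9) = -11.3141056, p(4.7) = 91.9471725
u₂ = 4.7000000 − 91.9471725·(2.8000000)/(103.2612780) = 2.2067897;  |Δ| = 2.4932103
p(2.2067897) = -8.9135010
u₃ = 2.2067897 − (-8.9135010)·(-2.4932103)/(-100.8606734) = 2.4271256;  |Δ| = 0.2203360
p(2.4271256) = -6.6737205
u₄ = 2.4271256 − (-6.6737205)·(0.2203360)/(2.2397804) = 3.0836456;  |Δ| = 0.6565200
p(3.0836456) = 3.8378698
u₅ = 3.0836456 − 3.8378698·(0.6565200)/(10.5115903) = 2.8439447;  |Δ| = 0.2397009
p(2.8439447) = -0.8165852
u₆ = 2.8439447 − (-0.8165852)·(-0.2397009)/(-4.6544549) = 2.8859982;  |Δ| = 0.0420535
p(2.8859982) = -0.0785523
u₇ = 2.8859982 − (-0.0785523)·(0.0420535)/(0.7380329) = 2.8904741;  |Δ| = 0.0044760
p(2.8904741) = 0.0018431
u₈ = 2.8904741 − 0.0018431·(0.0044760)/(0.0803954) = 2.8903715;  |Δ| = 0.0001026
|u₈ − u₇| = 0.0001026 < 0.001

n = 8, uₙ = 2.89037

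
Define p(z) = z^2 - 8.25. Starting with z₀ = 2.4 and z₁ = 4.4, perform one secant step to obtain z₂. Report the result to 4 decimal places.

2.7662

p(2.4) = -2.490000, p(4.4) = 11.110000
z₂ = 4.400000 − 11.110000·(4.400000 − 2.400000) / (11.110000 − (-2.490000)) = 4.400000 − (22.220000)/(13.600000) = 2.766176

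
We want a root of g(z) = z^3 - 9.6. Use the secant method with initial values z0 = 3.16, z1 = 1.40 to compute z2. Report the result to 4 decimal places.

g(3.16) = 21.954496, g(1.40) = -6.856000
z2 = 1.400000 − (-6.856000)·(1.400000 − 3.160000) / (-6.856000 − 21.954496) = 1.400000 − (12.066560)/(-28.810496) = 1.818825

1.8188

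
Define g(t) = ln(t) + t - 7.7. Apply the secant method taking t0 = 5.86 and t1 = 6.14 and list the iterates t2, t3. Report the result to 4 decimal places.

g(5.86) = -0.071850, g(6.14) = 0.254825
t2 = 6.140000 − 0.254825·(6.140000 − 5.860000) / (0.254825 − (-0.071850)) = 6.140000 − (0.071351)/(0.326675) = 5.921584
g(5.921584) = 0.000189
t3 = 5.921584 − 0.000189·(5.921584 − 6.140000) / (0.000189 − 0.254825) = 5.921584 − (-0.000041)/(-0.254636) = 5.921423

5.9216, 5.9214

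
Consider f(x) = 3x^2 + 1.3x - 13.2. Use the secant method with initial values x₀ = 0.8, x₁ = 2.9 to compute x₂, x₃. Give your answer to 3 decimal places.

f(0.8) = -10.24000, f(2.9) = 15.80000
x₂ = 2.90000 − 15.80000·(2.90000 − 0.80000) / (15.80000 − (-10.24000)) = 2.90000 − (33.18000)/(26.04000) = 1.62581
f(1.62581) = -3.15671
x₃ = 1.62581 − (-3.15671)·(1.62581 − 2.90000) / (-3.15671 − 15.80000) = 1.62581 − (4.02226)/(-18.95671) = 1.83799

1.626, 1.838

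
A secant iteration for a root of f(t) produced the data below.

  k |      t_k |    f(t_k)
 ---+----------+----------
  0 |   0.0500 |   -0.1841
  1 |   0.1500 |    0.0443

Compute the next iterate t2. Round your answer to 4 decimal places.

t2 = 0.1500 − 0.0443·(0.1500 − 0.0500) / (0.0443 − (-0.1841))
   = 0.1500 − (0.004430)/(0.228400) = 0.130604

0.1306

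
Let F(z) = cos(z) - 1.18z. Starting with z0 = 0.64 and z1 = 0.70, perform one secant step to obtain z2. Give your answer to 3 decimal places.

0.666

F(0.64) = 0.04690, F(0.70) = -0.06116
z2 = 0.70000 − (-0.06116)·(0.70000 − 0.64000) / (-0.06116 − 0.04690) = 0.70000 − (-0.00367)/(-0.10805) = 0.66604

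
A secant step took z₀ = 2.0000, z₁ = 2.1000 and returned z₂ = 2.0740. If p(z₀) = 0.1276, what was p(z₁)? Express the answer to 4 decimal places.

-0.0448

The secant line through (2.0000, 0.1276) and (2.1000, p(z₁)) crosses zero at z₂ = 2.0740.
So (2.0000, 0.1276), (2.1000, p(z₁)), (2.0740, 0) are collinear:
p(z₁) = 0.1276 · (2.1000 − 2.0740) / (2.0000 − 2.0740) = 0.1276 · (0.026000)/(-0.074000) = -0.044832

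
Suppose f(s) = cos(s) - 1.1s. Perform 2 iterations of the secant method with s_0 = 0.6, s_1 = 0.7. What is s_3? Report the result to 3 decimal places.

0.697

f(0.6) = 0.16534, f(0.7) = -0.00516
s_2 = 0.70000 − (-0.00516)·(0.70000 − 0.60000) / (-0.00516 − 0.16534) = 0.70000 − (-0.00052)/(-0.17049) = 0.69697
f(0.69697) = 0.00012
s_3 = 0.69697 − 0.00012·(0.69697 − 0.70000) / (0.00012 − (-0.00516)) = 0.69697 − (0.00000)/(0.00527) = 0.69704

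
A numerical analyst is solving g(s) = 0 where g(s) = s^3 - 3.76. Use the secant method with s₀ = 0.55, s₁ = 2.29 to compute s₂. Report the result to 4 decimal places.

g(0.55) = -3.593625, g(2.29) = 8.248989
s₂ = 2.290000 − 8.248989·(2.290000 − 0.550000) / (8.248989 − (-3.593625)) = 2.290000 − (14.353241)/(11.842614) = 1.078001

1.0780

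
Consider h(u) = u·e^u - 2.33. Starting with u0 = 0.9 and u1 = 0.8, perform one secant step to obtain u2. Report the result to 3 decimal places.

h(0.9) = -0.11636, h(0.8) = -0.54957
u2 = 0.80000 − (-0.54957)·(0.80000 − 0.90000) / (-0.54957 − (-0.11636)) = 0.80000 − (0.05496)/(-0.43321) = 0.92686

0.927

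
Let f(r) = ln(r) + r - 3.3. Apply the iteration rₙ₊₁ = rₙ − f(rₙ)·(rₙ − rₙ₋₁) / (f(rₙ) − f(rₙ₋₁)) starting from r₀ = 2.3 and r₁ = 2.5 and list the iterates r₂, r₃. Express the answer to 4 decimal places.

f(2.3) = -0.167091, f(2.5) = 0.116291
r₂ = 2.500000 − 0.116291·(2.500000 − 2.300000) / (0.116291 − (-0.167091)) = 2.500000 − (0.023258)/(0.283382) = 2.417926
f(2.417926) = 0.000837
r₃ = 2.417926 − 0.000837·(2.417926 − 2.500000) / (0.000837 − 0.116291) = 2.417926 − (-0.000069)/(-0.115454) = 2.417332

2.4179, 2.4173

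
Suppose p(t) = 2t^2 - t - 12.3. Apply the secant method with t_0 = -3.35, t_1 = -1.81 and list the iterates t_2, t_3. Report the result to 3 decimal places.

-2.158, -2.251

p(-3.35) = 13.49500, p(-1.81) = -3.93780
t_2 = -1.81000 − (-3.93780)·(-1.81000 − (-3.35000)) / (-3.93780 − 13.49500) = -1.81000 − (-6.06421)/(-17.43280) = -2.15786
p(-2.15786) = -0.82940
t_3 = -2.15786 − (-0.82940)·(-2.15786 − (-1.81000)) / (-0.82940 − (-3.93780)) = -2.15786 − (0.28852)/(3.10840) = -2.25068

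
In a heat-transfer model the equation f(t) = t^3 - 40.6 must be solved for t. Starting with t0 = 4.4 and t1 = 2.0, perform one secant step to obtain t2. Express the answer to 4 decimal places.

f(4.4) = 44.584000, f(2.0) = -32.600000
t2 = 2.000000 − (-32.600000)·(2.000000 − 4.400000) / (-32.600000 − 44.584000) = 2.000000 − (78.240000)/(-77.184000) = 3.013682

3.0137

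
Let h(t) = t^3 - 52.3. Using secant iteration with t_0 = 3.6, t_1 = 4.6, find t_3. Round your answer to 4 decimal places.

h(3.6) = -5.644000, h(4.6) = 45.036000
t_2 = 4.600000 − 45.036000·(4.600000 − 3.600000) / (45.036000 − (-5.644000)) = 4.600000 − (45.036000)/(50.680000) = 3.711365
h(3.711365) = -1.178786
t_3 = 3.711365 − (-1.178786)·(3.711365 − 4.600000) / (-1.178786 − 45.036000) = 3.711365 − (1.047510)/(-46.214786) = 3.734032

3.7340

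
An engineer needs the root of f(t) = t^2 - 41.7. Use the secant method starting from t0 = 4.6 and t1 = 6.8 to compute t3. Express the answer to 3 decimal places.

f(4.6) = -20.54000, f(6.8) = 4.54000
t2 = 6.80000 − 4.54000·(6.80000 − 4.60000) / (4.54000 − (-20.54000)) = 6.80000 − (9.98800)/(25.08000) = 6.40175
f(6.40175) = -0.71754
t3 = 6.40175 − (-0.71754)·(6.40175 − 6.80000) / (-0.71754 − 4.54000) = 6.40175 − (0.28576)/(-5.25754) = 6.45611

6.456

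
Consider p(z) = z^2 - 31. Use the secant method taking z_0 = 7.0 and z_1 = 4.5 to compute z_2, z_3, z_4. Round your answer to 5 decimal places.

5.43478, 5.58206, 5.56759

p(7.0) = 18.0000000, p(4.5) = -10.7500000
z_2 = 4.5000000 − (-10.7500000)·(4.5000000 − 7.0000000) / (-10.7500000 − 18.0000000) = 4.5000000 − (26.8750000)/(-28.7500000) = 5.4347826
p(5.4347826) = -1.4631380
z_3 = 5.4347826 − (-1.4631380)·(5.4347826 − 4.5000000) / (-1.4631380 − (-10.7500000)) = 5.4347826 − (-1.3677160)/(9.2868620) = 5.5820569
p(5.5820569) = 0.1593592
z_4 = 5.5820569 − 0.1593592·(5.5820569 − 5.4347826) / (0.1593592 − (-1.4631380)) = 5.5820569 − (0.0234695)/(1.6224972) = 5.5675918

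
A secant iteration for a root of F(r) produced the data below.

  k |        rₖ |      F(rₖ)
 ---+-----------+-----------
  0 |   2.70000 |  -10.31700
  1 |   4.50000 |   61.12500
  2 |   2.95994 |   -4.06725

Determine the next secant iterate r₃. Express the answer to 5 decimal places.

3.05602

r₃ = 2.95994 − (-4.06725)·(2.95994 − 4.50000) / (-4.06725 − 61.12500)
   = 2.95994 − (6.2638090)/(-65.1922500) = 3.0560221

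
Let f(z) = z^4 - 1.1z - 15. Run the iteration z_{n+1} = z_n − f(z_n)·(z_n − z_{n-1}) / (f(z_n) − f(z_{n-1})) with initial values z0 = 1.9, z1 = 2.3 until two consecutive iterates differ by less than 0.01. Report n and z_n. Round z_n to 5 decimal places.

n = 4, z_n = 2.03781

f(1.9) = -4.0579000, f(2.3) = 10.4541000
z2 = 2.3000000 − 10.4541000·(0.4000000)/(14.5120000) = 2.0118495;  |Δ| = 0.2881505
f(2.0118495) = -0.8304671
z3 = 2.0118495 − (-0.8304671)·(-0.2881505)/(-11.2845671) = 2.0330554;  |Δ| = 0.0212059
f(2.0330554) = -0.1520737
z4 = 2.0330554 − (-0.1520737)·(0.0212059)/(0.6783934) = 2.0378091;  |Δ| = 0.0047537
|z4 − z3| = 0.0047537 < 0.01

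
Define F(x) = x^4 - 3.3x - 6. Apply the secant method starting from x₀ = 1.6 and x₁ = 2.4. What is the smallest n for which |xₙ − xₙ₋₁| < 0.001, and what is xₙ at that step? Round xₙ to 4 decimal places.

F(1.6) = -4.726400, F(2.4) = 19.257600
x₂ = 2.400000 − 19.257600·(0.800000)/(23.984000) = 1.757652;  |Δ| = 0.642348
F(1.757652) = -2.256231
x₃ = 1.757652 − (-2.256231)·(-0.642348)/(-21.513831) = 1.825017;  |Δ| = 0.067365
F(1.825017) = -0.929078
x₄ = 1.825017 − (-0.929078)·(0.067365)/(1.327153) = 1.872176;  |Δ| = 0.047159
F(1.872176) = 0.107155
x₅ = 1.872176 − 0.107155·(0.047159)/(1.036233) = 1.867300;  |Δ| = 0.004877
F(1.867300) = -0.004257
x₆ = 1.867300 − (-0.004257)·(-0.004877)/(-0.111412) = 1.867486;  |Δ| = 0.000186
|x₆ − x₅| = 0.000186 < 0.001

n = 6, xₙ = 1.8675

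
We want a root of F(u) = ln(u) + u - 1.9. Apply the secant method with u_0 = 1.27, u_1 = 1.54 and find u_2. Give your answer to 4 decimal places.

1.4981

F(1.27) = -0.390983, F(1.54) = 0.071782
u_2 = 1.540000 − 0.071782·(1.540000 − 1.270000) / (0.071782 − (-0.390983)) = 1.540000 − (0.019381)/(0.462766) = 1.498119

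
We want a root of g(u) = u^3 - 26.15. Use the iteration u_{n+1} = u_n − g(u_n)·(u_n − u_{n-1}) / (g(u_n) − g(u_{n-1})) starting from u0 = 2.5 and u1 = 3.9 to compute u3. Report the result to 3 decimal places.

g(2.5) = -10.52500, g(3.9) = 33.16900
u2 = 3.90000 − 33.16900·(3.90000 − 2.50000) / (33.16900 − (-10.52500)) = 3.90000 − (46.43660)/(43.69400) = 2.83723
g(2.83723) = -3.31062
u3 = 2.83723 − (-3.31062)·(2.83723 − 3.90000) / (-3.31062 − 33.16900) = 2.83723 − (3.51842)/(-36.47962) = 2.93368

2.934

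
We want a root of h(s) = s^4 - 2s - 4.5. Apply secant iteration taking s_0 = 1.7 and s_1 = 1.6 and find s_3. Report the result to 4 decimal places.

1.6739

h(1.7) = 0.452100, h(1.6) = -1.146400
s_2 = 1.600000 − (-1.146400)·(1.600000 − 1.700000) / (-1.146400 − 0.452100) = 1.600000 − (0.114640)/(-1.598500) = 1.671717
h(1.671717) = -0.033430
s_3 = 1.671717 − (-0.033430)·(1.671717 − 1.600000) / (-0.033430 − (-1.146400)) = 1.671717 − (-0.002398)/(1.112970) = 1.673871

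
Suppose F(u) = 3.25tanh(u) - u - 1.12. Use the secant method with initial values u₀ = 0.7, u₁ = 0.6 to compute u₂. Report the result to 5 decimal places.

F(0.7) = 0.1441953, F(0.6) = 0.0254111
u₂ = 0.6000000 − 0.0254111·(0.6000000 − 0.7000000) / (0.0254111 − 0.1441953) = 0.6000000 − (-0.0025411)/(-0.1187842) = 0.5786073

0.57861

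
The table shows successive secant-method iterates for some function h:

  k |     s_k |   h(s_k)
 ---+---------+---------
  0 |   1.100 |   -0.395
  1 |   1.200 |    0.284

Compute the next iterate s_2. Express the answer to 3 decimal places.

1.158

s_2 = 1.200 − 0.284·(1.200 − 1.100) / (0.284 − (-0.395))
   = 1.200 − (0.02840)/(0.67900) = 1.15817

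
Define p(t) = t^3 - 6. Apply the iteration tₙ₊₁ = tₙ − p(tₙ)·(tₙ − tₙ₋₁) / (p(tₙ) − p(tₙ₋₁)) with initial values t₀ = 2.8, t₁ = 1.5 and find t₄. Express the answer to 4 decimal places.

1.8150

p(2.8) = 15.952000, p(1.5) = -2.625000
t₂ = 1.500000 − (-2.625000)·(1.500000 − 2.800000) / (-2.625000 − 15.952000) = 1.500000 − (3.412500)/(-18.577000) = 1.683695
p(1.683695) = -1.227014
t₃ = 1.683695 − (-1.227014)·(1.683695 − 1.500000) / (-1.227014 − (-2.625000)) = 1.683695 − (-0.225396)/(1.397986) = 1.844924
p(1.844924) = 0.279651
t₄ = 1.844924 − 0.279651·(1.844924 − 1.683695) / (0.279651 − (-1.227014)) = 1.844924 − (0.045088)/(1.506664) = 1.814998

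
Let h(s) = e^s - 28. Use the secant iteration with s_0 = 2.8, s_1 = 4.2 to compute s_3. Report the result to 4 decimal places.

h(2.8) = -11.555353, h(4.2) = 38.686331
s_2 = 4.200000 − 38.686331·(4.200000 − 2.800000) / (38.686331 − (-11.555353)) = 4.200000 − (54.160863)/(50.241684) = 3.121993
h(3.121993) = -5.308430
s_3 = 3.121993 − (-5.308430)·(3.121993 − 4.200000) / (-5.308430 − 38.686331) = 3.121993 − (5.722523)/(-43.994761) = 3.252066

3.2521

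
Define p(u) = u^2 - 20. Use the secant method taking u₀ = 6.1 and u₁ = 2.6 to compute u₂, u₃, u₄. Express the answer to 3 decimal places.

4.122, 4.570, 4.468

p(6.1) = 17.21000, p(2.6) = -13.24000
u₂ = 2.60000 − (-13.24000)·(2.60000 − 6.10000) / (-13.24000 − 17.21000) = 2.60000 − (46.34000)/(-30.45000) = 4.12184
p(4.12184) = -3.01044
u₃ = 4.12184 − (-3.01044)·(4.12184 − 2.60000) / (-3.01044 − (-13.24000)) = 4.12184 − (-4.58141)/(10.22956) = 4.56970
p(4.56970) = 0.88215
u₄ = 4.56970 − 0.88215·(4.56970 − 4.12184) / (0.88215 − (-3.01044)) = 4.56970 − (0.39508)/(3.89259) = 4.46820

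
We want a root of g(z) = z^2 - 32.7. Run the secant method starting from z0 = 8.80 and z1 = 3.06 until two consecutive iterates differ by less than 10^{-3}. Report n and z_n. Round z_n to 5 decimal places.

n = 6, z_n = 5.71839

g(8.80) = 44.7400000, g(3.06) = -23.3364000
z2 = 3.0600000 − (-23.3364000)·(-5.7400000)/(-68.0764000) = 5.0276560;  |Δ| = 1.9676560
g(5.0276560) = -7.4226753
z3 = 5.0276560 − (-7.4226753)·(1.9676560)/(15.9137247) = 5.9454343;  |Δ| = 0.9177783
g(5.9454343) = 2.6481890
z4 = 5.9454343 − 2.6481890·(0.9177783)/(10.0708643) = 5.7040995;  |Δ| = 0.2413348
g(5.7040995) = -0.1632494
z5 = 5.7040995 − (-0.1632494)·(-0.2413348)/(-2.8114384) = 5.7181128;  |Δ| = 0.0140134
g(5.7181128) = -0.0031855
z6 = 5.7181128 − (-0.0031855)·(0.0140134)/(0.1600638) = 5.7183917;  |Δ| = 0.0002789
|z6 − z5| = 0.0002789 < 10^{-3}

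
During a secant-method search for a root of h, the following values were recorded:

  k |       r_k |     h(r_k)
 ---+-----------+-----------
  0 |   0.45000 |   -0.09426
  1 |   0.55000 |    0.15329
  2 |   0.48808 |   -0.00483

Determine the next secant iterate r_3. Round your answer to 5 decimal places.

0.48997

r_3 = 0.48808 − (-0.00483)·(0.48808 − 0.55000) / (-0.00483 − 0.15329)
   = 0.48808 − (0.0002991)/(-0.1581200) = 0.4899714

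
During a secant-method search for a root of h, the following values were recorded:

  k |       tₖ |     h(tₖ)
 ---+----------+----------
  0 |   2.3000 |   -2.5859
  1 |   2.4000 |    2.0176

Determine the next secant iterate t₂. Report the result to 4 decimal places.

2.3562

t₂ = 2.4000 − 2.0176·(2.4000 − 2.3000) / (2.0176 − (-2.5859))
   = 2.4000 − (0.201760)/(4.603500) = 2.356172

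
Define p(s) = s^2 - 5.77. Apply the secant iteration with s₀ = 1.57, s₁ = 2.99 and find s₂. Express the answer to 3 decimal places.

2.295

p(1.57) = -3.30510, p(2.99) = 3.17010
s₂ = 2.99000 − 3.17010·(2.99000 − 1.57000) / (3.17010 − (-3.30510)) = 2.99000 − (4.50154)/(6.47520) = 2.29480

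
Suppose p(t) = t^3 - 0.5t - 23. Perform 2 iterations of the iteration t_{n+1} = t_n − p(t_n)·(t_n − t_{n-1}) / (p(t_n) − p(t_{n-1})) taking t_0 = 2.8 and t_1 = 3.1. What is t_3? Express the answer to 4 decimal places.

2.9020

p(2.8) = -2.448000, p(3.1) = 5.241000
t_2 = 3.100000 − 5.241000·(3.100000 − 2.800000) / (5.241000 − (-2.448000)) = 3.100000 − (1.572300)/(7.689000) = 2.895513
p(2.895513) = -0.171787
t_3 = 2.895513 − (-0.171787)·(2.895513 − 3.100000) / (-0.171787 − 5.241000) = 2.895513 − (0.035128)/(-5.412787) = 2.902003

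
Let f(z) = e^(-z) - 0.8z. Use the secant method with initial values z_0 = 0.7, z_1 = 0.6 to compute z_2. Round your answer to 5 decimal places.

0.65204

f(0.7) = -0.0634147, f(0.6) = 0.0688116
z_2 = 0.6000000 − 0.0688116·(0.6000000 − 0.7000000) / (0.0688116 − (-0.0634147)) = 0.6000000 − (-0.0068812)/(0.1322263) = 0.6520408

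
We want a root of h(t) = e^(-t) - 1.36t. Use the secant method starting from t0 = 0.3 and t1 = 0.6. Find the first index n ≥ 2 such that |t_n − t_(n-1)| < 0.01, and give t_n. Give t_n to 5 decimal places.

n = 3, t_n = 0.46278

h(0.3) = 0.3328182, h(0.6) = -0.2671884
t2 = 0.6000000 − (-0.2671884)·(0.3000000)/(-0.6000066) = 0.4664073;  |Δ| = 0.1335927
h(0.4664073) = -0.0070621
t3 = 0.4664073 − (-0.0070621)·(-0.1335927)/(0.2601262) = 0.4627804;  |Δ| = 0.0036269
|t3 − t2| = 0.0036269 < 0.01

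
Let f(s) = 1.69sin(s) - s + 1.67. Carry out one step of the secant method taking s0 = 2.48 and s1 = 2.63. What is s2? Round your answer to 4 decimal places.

f(2.48) = 0.228292, f(2.63) = -0.132632
s2 = 2.630000 − (-0.132632)·(2.630000 − 2.480000) / (-0.132632 − 0.228292) = 2.630000 − (-0.019895)/(-0.360925) = 2.574878

2.5749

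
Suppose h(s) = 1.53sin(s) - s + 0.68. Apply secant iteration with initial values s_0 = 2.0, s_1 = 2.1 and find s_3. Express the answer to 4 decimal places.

h(2.0) = 0.071225, h(2.1) = -0.099290
s_2 = 2.100000 − (-0.099290)·(2.100000 − 2.000000) / (-0.099290 − 0.071225) = 2.100000 − (-0.009929)/(-0.170515) = 2.041771
h(2.041771) = 0.001653
s_3 = 2.041771 − 0.001653·(2.041771 − 2.100000) / (0.001653 − (-0.099290)) = 2.041771 − (-0.000096)/(0.100943) = 2.042724

2.0427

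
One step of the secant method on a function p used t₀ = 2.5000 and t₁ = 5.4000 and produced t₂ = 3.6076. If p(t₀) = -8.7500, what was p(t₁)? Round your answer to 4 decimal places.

The secant line through (2.5000, -8.7500) and (5.4000, p(t₁)) crosses zero at t₂ = 3.6076.
So (2.5000, -8.7500), (5.4000, p(t₁)), (3.6076, 0) are collinear:
p(t₁) = -8.7500 · (5.4000 − 3.6076) / (2.5000 − 3.6076) = -8.7500 · (1.792400)/(-1.107600) = 14.159895

14.1599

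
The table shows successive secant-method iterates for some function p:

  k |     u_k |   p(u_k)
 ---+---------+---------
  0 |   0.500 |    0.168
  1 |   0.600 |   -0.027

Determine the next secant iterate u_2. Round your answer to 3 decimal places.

0.586

u_2 = 0.600 − (-0.027)·(0.600 − 0.500) / (-0.027 − 0.168)
   = 0.600 − (-0.00270)/(-0.19500) = 0.58615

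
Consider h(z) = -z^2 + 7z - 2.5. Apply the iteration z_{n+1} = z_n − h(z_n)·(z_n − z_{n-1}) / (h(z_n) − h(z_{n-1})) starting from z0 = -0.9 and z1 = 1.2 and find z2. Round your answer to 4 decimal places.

0.5343

h(-0.9) = -9.610000, h(1.2) = 4.460000
z2 = 1.200000 − 4.460000·(1.200000 − (-0.900000)) / (4.460000 − (-9.610000)) = 1.200000 − (9.366000)/(14.070000) = 0.534328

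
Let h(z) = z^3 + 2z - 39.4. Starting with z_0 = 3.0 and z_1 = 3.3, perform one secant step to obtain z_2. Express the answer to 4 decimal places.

3.2013

h(3.0) = -6.400000, h(3.3) = 3.137000
z_2 = 3.300000 − 3.137000·(3.300000 − 3.000000) / (3.137000 − (-6.400000)) = 3.300000 − (0.941100)/(9.537000) = 3.201321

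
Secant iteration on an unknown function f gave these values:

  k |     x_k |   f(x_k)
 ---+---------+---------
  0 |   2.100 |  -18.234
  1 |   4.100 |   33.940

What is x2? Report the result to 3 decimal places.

x2 = 4.100 − 33.940·(4.100 − 2.100) / (33.940 − (-18.234))
   = 4.100 − (67.88000)/(52.17400) = 2.79897

2.799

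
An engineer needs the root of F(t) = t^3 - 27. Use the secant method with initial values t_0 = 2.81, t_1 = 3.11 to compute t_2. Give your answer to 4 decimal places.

2.9929

F(2.81) = -4.811959, F(3.11) = 3.080231
t_2 = 3.110000 − 3.080231·(3.110000 − 2.810000) / (3.080231 − (-4.811959)) = 3.110000 − (0.924069)/(7.892190) = 2.992913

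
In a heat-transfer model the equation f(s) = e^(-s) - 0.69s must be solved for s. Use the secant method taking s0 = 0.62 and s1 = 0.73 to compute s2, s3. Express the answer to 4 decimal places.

0.7118, 0.7115

f(0.62) = 0.110144, f(0.73) = -0.021791
s2 = 0.730000 − (-0.021791)·(0.730000 − 0.620000) / (-0.021791 − 0.110144) = 0.730000 − (-0.002397)/(-0.131935) = 0.711832
f(0.711832) = -0.000420
s3 = 0.711832 − (-0.000420)·(0.711832 − 0.730000) / (-0.000420 − (-0.021791)) = 0.711832 − (0.000008)/(0.021371) = 0.711475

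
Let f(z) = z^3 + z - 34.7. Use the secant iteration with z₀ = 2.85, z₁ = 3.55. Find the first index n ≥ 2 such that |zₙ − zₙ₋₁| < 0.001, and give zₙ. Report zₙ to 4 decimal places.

f(2.85) = -8.700875, f(3.55) = 13.588875
z₂ = 3.550000 − 13.588875·(0.700000)/(22.289750) = 3.123247;  |Δ| = 0.426753
f(3.123247) = -1.110496
z₃ = 3.123247 − (-1.110496)·(-0.426753)/(-14.699371) = 3.155487;  |Δ| = 0.032240
f(3.155487) = -0.125013
z₄ = 3.155487 − (-0.125013)·(0.032240)/(0.985484) = 3.159577;  |Δ| = 0.004090
f(3.159577) = 0.001402
z₅ = 3.159577 − 0.001402·(0.004090)/(0.126415) = 3.159532;  |Δ| = 0.000045
|z₅ − z₄| = 0.000045 < 0.001

n = 5, zₙ = 3.1595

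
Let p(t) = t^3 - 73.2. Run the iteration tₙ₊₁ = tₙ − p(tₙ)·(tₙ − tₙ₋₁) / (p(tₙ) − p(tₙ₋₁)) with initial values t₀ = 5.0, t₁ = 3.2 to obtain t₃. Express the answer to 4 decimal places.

p(5.0) = 51.800000, p(3.2) = -40.432000
t₂ = 3.200000 − (-40.432000)·(3.200000 − 5.000000) / (-40.432000 − 51.800000) = 3.200000 − (72.777600)/(-92.232000) = 3.989071
p(3.989071) = -9.723158
t₃ = 3.989071 − (-9.723158)·(3.989071 − 3.200000) / (-9.723158 − (-40.432000)) = 3.989071 − (-7.672263)/(30.708842) = 4.238910

4.2389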